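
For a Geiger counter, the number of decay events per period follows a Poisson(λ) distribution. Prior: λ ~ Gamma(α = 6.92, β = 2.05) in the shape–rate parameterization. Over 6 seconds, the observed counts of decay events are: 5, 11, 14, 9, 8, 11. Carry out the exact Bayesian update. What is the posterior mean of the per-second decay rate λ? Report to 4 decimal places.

With a Gamma(shape α, rate β) prior, the Poisson likelihood is conjugate: the posterior is Gamma(α + ΣXᵢ, β + n).
Sum of counts S = 58 over n = 6 seconds.
Posterior: Gamma(α+S, β+n) = Gamma(6.92+58, 2.05+6) = Gamma(64.92, 8.05).
Posterior mean = α/β = 64.92/8.05 = 8.0646.

8.0646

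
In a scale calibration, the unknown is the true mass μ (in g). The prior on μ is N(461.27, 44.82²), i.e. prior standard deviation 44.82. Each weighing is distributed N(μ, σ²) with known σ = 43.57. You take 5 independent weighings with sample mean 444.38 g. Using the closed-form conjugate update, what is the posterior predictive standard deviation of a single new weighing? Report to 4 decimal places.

For Normal data with known variance σ², a Normal(μ₀, σ₀²) prior on μ is conjugate. Posterior precision = 1/σ₀² + n/σ²; posterior mean is the precision-weighted average of μ₀ and x̄.
σ₀² = 44.82² = 2008.8324, σ² = 43.57² = 1898.3449; σ² + n·σ₀² = 1898.3449 + 5·2008.8324 = 11942.5069.
Posterior precision = 1/σ₀² + n/σ² = 1/2008.8324 + 5/1898.3449 = (σ² + n·σ₀²)/(σ₀²σ²) = 11942.5069/(2008.8324·1898.3449); posterior variance σₙ² = σ₀²σ²/(σ² + n·σ₀²) = 2008.8324·1898.3449/11942.5069 = 319.317943.
Predictive variance for one new observation = σₙ² + σ² = 2008.8324·1898.3449/11942.5069 + 1898.3449 = σ²·(σ₀² + 11942.5069)/11942.5069 = 1898.3449·13951.3393/11942.5069 = 2217.662843; SD = √(1898.3449·13951.3393/11942.5069) = 47.0921.

47.0921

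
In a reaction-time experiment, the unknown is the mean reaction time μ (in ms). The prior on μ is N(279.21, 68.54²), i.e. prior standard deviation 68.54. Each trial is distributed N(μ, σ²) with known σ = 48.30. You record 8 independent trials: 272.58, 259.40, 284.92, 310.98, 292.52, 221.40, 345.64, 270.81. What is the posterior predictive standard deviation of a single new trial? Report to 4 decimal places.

For Normal data with known variance σ², a Normal(μ₀, σ₀²) prior on μ is conjugate. Posterior precision = 1/σ₀² + n/σ²; posterior mean is the precision-weighted average of μ₀ and x̄.
σ₀² = 68.54² = 4697.7316, σ² = 48.30² = 2332.89; σ² + n·σ₀² = 2332.89 + 8·4697.7316 = 39914.7428.
Posterior precision = 1/σ₀² + n/σ² = 1/4697.7316 + 8/2332.89 = (σ² + n·σ₀²)/(σ₀²σ²) = 39914.7428/(4697.7316·2332.89); posterior variance σₙ² = σ₀²σ²/(σ² + n·σ₀²) = 4697.7316·2332.89/39914.7428 = 274.567498.
Predictive variance for one new observation = σₙ² + σ² = 4697.7316·2332.89/39914.7428 + 2332.89 = σ²·(σ₀² + 39914.7428)/39914.7428 = 2332.89·44612.4744/39914.7428 = 2607.457498; SD = √(2332.89·44612.4744/39914.7428) = 51.0633.

51.0633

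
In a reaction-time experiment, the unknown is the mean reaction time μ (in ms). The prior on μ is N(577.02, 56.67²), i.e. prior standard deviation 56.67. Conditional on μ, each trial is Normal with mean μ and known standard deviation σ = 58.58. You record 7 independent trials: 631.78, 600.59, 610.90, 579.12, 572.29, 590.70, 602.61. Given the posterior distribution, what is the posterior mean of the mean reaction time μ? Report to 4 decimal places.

595.4682

For Normal data with known variance σ², a Normal(μ₀, σ₀²) prior on μ is conjugate. Posterior precision = 1/σ₀² + n/σ²; posterior mean is the precision-weighted average of μ₀ and x̄.
Σxᵢ = 631.78 + 600.59 + 610.90 + 579.12 + 572.29 + 590.70 + 602.61 = 4187.99, so n·x̄ = 4187.99.
σ₀² = 56.67² = 3211.4889, σ² = 58.58² = 3431.6164; σ² + n·σ₀² = 3431.6164 + 7·3211.4889 = 25912.0387.
Posterior mean = (μ₀/σ₀² + n·x̄/σ²)/(1/σ₀² + n/σ²) = (σ²·μ₀ + σ₀²·n·x̄)/(σ² + n·σ₀²) = (3431.6164·577.02 + 3211.4889·4187.99)/25912.0387 = 15429794.693439/25912.0387 = 595.4682.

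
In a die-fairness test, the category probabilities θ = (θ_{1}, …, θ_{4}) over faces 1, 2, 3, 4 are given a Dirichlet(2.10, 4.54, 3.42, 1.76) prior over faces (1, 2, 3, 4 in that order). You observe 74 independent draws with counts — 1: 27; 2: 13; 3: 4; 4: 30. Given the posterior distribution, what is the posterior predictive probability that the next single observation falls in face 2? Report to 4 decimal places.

The Dirichlet prior is conjugate to the Multinomial likelihood: each posterior αⱼ = prior αⱼ + observed count nⱼ.
Posterior concentration: (29.10, 17.54, 7.42, 31.76), total = 85.82.
P(next = 2 | data) = α_{2}/Σα = 0.2044.

0.2044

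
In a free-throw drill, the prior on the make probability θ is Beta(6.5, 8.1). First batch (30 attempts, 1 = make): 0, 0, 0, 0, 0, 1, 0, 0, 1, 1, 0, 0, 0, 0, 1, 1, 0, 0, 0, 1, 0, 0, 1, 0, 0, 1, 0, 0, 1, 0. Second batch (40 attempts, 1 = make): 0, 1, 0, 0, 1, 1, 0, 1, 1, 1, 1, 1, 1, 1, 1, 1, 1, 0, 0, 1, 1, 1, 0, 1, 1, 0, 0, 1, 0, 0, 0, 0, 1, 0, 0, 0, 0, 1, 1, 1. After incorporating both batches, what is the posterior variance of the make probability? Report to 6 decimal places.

0.002897

The Beta prior is conjugate to a Binomial/Bernoulli likelihood; the update adds successes to α and failures to β.
After batch 1: Beta(6.5+9, 8.1+21) = Beta(15.5, 29.1).
After batch 2: Beta(15.5+23, 29.1+17) = Beta(38.5, 46.1).
Var = αβ/((α+β)²(α+β+1)) = 38.5·46.1/(84.6²·85.6) = 0.002897.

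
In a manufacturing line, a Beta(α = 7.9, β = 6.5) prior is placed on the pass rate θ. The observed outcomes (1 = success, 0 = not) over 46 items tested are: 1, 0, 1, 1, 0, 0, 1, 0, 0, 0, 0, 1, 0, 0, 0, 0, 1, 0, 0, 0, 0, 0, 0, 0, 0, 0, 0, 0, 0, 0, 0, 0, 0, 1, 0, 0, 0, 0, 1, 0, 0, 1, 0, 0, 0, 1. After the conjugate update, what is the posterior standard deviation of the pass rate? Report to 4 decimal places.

0.0583

The Beta prior is conjugate to a Binomial/Bernoulli likelihood; the update adds successes to α and failures to β.
Posterior: Beta(α+k, β+n−k) = Beta(7.9+10, 6.5+36) = Beta(17.9, 42.5).
Var = αβ/((α+β)²(α+β+1)) = 17.9·42.5/(60.4²·61.4) = 0.00339625; SD = √0.00339625 = 0.0583.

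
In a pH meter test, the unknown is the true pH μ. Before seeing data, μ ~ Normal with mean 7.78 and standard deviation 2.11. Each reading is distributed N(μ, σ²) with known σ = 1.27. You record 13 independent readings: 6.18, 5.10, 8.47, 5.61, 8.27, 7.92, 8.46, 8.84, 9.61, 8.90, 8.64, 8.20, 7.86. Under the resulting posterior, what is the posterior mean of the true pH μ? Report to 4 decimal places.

7.8489

For Normal data with known variance σ², a Normal(μ₀, σ₀²) prior on μ is conjugate. Posterior precision = 1/σ₀² + n/σ²; posterior mean is the precision-weighted average of μ₀ and x̄.
Σxᵢ = 6.18 + 5.10 + 8.47 + 5.61 + 8.27 + 7.92 + 8.46 + 8.84 + 9.61 + 8.90 + 8.64 + 8.20 + 7.86 = 102.06, so n·x̄ = 102.06.
σ₀² = 2.11² = 4.4521, σ² = 1.27² = 1.6129; σ² + n·σ₀² = 1.6129 + 13·4.4521 = 59.4902.
Posterior mean = (μ₀/σ₀² + n·x̄/σ²)/(1/σ₀² + n/σ²) = (σ²·μ₀ + σ₀²·n·x̄)/(σ² + n·σ₀²) = (1.6129·7.78 + 4.4521·102.06)/59.4902 = 466.929688/59.4902 = 7.8489.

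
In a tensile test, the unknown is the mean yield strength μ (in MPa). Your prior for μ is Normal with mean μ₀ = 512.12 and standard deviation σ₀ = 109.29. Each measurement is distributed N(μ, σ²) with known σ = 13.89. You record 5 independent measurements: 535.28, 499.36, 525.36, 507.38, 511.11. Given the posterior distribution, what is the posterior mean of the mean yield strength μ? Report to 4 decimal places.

515.6865

For Normal data with known variance σ², a Normal(μ₀, σ₀²) prior on μ is conjugate. Posterior precision = 1/σ₀² + n/σ²; posterior mean is the precision-weighted average of μ₀ and x̄.
Σxᵢ = 535.28 + 499.36 + 525.36 + 507.38 + 511.11 = 2578.49, so n·x̄ = 2578.49.
σ₀² = 109.29² = 11944.3041, σ² = 13.89² = 192.9321; σ² + n·σ₀² = 192.9321 + 5·11944.3041 = 59914.4526.
Posterior mean = (μ₀/σ₀² + n·x̄/σ²)/(1/σ₀² + n/σ²) = (σ²·μ₀ + σ₀²·n·x̄)/(σ² + n·σ₀²) = (192.9321·512.12 + 11944.3041·2578.49)/59914.4526 = 30897073.065861/59914.4526 = 515.6865.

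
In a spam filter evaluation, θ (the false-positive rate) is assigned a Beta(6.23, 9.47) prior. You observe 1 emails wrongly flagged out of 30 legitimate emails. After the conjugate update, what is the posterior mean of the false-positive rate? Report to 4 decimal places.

The Beta prior is conjugate to a Binomial/Bernoulli likelihood; the update adds successes to α and failures to β.
Posterior: Beta(α+k, β+n−k) = Beta(6.23+1, 9.47+29) = Beta(7.23, 38.47).
Posterior mean = α/(α+β) = 7.23/45.70 = 0.1582.

0.1582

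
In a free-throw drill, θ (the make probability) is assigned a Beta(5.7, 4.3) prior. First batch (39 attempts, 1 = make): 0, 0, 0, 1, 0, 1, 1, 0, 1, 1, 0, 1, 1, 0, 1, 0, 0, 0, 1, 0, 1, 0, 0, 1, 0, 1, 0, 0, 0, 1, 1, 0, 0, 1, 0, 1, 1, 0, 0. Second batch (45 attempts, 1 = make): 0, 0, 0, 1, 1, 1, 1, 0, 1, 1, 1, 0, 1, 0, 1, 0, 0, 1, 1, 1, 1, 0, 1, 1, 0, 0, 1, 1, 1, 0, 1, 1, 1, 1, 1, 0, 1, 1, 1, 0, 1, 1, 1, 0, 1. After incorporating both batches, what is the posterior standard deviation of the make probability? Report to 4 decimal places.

The Beta prior is conjugate to a Binomial/Bernoulli likelihood; the update adds successes to α and failures to β.
After batch 1: Beta(5.7+17, 4.3+22) = Beta(22.7, 26.3).
After batch 2: Beta(22.7+30, 26.3+15) = Beta(52.7, 41.3).
Var = αβ/((α+β)²(α+β+1)) = 52.7·41.3/(94.0²·95.0) = 0.00259287; SD = √0.00259287 = 0.0509.

0.0509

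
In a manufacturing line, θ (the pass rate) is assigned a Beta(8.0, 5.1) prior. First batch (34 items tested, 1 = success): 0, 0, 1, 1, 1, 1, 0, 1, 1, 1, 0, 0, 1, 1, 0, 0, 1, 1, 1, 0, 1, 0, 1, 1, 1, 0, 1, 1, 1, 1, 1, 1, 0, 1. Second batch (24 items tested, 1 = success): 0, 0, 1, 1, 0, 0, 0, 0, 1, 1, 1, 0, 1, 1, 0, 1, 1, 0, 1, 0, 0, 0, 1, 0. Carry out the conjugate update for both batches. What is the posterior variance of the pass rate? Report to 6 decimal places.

0.003353

The Beta prior is conjugate to a Binomial/Bernoulli likelihood; the update adds successes to α and failures to β.
After batch 1: Beta(8.0+23, 5.1+11) = Beta(31.0, 16.1).
After batch 2: Beta(31.0+11, 16.1+13) = Beta(42.0, 29.1).
Var = αβ/((α+β)²(α+β+1)) = 42.0·29.1/(71.1²·72.1) = 0.003353.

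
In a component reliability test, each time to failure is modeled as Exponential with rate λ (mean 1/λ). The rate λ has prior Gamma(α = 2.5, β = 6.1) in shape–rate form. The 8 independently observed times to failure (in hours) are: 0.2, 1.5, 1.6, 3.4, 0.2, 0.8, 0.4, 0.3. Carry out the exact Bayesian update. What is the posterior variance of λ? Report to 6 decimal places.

With a Gamma(shape α, rate β) prior on the exponential rate λ, the posterior after n observations with total T = Σxᵢ is Gamma(α+n, β+T).
Sum of observations T = 8.4 hours; n = 8.
Posterior: Gamma(2.5+8, 6.1+8.4) = Gamma(10.5, 14.5).
Var = α/β² = 0.049941.

0.049941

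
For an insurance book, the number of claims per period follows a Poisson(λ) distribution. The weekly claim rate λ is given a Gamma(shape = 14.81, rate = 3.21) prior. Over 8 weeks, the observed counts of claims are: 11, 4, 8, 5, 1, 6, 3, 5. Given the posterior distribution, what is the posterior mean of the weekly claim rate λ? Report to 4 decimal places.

With a Gamma(shape α, rate β) prior, the Poisson likelihood is conjugate: the posterior is Gamma(α + ΣXᵢ, β + n).
Sum of counts S = 43 over n = 8 weeks.
Posterior: Gamma(α+S, β+n) = Gamma(14.81+43, 3.21+8) = Gamma(57.81, 11.21).
Posterior mean = α/β = 57.81/11.21 = 5.1570.

5.1570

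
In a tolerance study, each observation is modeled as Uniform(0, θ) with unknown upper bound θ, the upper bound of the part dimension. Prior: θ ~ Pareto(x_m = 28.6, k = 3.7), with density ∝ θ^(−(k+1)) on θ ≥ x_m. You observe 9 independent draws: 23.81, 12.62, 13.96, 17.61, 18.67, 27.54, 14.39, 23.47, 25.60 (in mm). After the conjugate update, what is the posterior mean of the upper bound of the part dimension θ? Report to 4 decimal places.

A Pareto(scale x_m, shape k) prior on the upper bound θ of Uniform(0, θ) is conjugate: posterior is Pareto(max(x_m, max xᵢ), k + n).
Sample maximum = 27.54; prior scale x_m = 28.6 → posterior scale = max = 28.60.
Posterior shape = 3.7 + 9 = 12.7.
E[θ|data] = k·x_m/(k−1) = 12.7·28.60/11.7 = 31.0444.

31.0444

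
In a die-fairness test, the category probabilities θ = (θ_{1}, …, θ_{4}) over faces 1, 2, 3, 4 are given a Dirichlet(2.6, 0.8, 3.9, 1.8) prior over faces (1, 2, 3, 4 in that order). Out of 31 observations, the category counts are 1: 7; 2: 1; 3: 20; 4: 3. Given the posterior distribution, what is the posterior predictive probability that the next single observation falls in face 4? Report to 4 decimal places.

0.1197

The Dirichlet prior is conjugate to the Multinomial likelihood: each posterior αⱼ = prior αⱼ + observed count nⱼ.
Posterior concentration: (9.6, 1.8, 23.9, 4.8), total = 40.1.
P(next = 4 | data) = α_{4}/Σα = 0.1197.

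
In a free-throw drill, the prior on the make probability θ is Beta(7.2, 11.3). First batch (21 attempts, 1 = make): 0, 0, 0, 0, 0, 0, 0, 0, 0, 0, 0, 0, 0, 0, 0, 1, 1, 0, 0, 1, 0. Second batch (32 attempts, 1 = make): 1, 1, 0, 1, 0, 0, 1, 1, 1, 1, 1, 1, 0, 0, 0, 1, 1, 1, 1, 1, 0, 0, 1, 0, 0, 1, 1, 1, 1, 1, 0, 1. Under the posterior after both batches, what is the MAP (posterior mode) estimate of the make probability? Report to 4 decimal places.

The Beta prior is conjugate to a Binomial/Bernoulli likelihood; the update adds successes to α and failures to β.
After batch 1: Beta(7.2+3, 11.3+18) = Beta(10.2, 29.3).
After batch 2: Beta(10.2+21, 29.3+11) = Beta(31.2, 40.3).
Mode of Beta(a,b) for a,b>1 is (a−1)/(a+b−2) = 30.2/69.5 = 0.4345.

0.4345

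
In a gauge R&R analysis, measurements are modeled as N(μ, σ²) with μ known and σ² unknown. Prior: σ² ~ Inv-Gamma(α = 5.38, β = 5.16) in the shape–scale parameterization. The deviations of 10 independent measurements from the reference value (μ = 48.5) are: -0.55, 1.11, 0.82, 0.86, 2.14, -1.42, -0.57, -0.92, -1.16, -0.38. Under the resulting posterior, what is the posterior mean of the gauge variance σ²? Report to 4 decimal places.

With known mean μ and an Inverse-Gamma(α, β) prior on σ², the Normal likelihood is conjugate: posterior is Inv-Gamma(α + n/2, β + Σ(xᵢ−μ)²/2).
Σ(xᵢ−μ)² = (-0.55)² + (1.11)² + (0.82)² + (0.86)² + (2.14)² + (-1.42)² + (-0.57)² + (-0.92)² + (-1.16)² + (-0.38)² = 12.2039.
Posterior: Inv-Gamma(5.38 + 10/2, 5.16 + 12.2039/2) = Inv-Gamma(10.38, 11.26195).
E[σ²|data] = β/(α−1) = 11.26195/9.38 = 1.2006.

1.2006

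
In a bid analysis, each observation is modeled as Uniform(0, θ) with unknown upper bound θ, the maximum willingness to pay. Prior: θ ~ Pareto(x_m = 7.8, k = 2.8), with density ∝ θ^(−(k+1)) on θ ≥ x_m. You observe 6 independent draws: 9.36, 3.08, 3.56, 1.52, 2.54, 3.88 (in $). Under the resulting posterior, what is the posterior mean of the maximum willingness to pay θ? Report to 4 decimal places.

A Pareto(scale x_m, shape k) prior on the upper bound θ of Uniform(0, θ) is conjugate: posterior is Pareto(max(x_m, max xᵢ), k + n).
Sample maximum = 9.36; prior scale x_m = 7.8 → posterior scale = max = 9.36.
Posterior shape = 2.8 + 6 = 8.8.
E[θ|data] = k·x_m/(k−1) = 8.8·9.36/7.8 = 10.5600.

10.5600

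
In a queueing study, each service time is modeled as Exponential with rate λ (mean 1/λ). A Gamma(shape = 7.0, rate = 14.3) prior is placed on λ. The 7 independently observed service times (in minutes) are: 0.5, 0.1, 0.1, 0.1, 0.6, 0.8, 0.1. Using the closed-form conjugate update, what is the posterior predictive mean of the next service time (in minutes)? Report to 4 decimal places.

1.2769

With a Gamma(shape α, rate β) prior on the exponential rate λ, the posterior after n observations with total T = Σxᵢ is Gamma(α+n, β+T).
Sum of observations T = 2.3 minutes; n = 7.
Posterior: Gamma(7.0+7, 14.3+2.3) = Gamma(14.0, 16.6).
The predictive distribution for the next observation is Lomax; its mean is β/(α−1) = 16.6/13.0 = 1.2769.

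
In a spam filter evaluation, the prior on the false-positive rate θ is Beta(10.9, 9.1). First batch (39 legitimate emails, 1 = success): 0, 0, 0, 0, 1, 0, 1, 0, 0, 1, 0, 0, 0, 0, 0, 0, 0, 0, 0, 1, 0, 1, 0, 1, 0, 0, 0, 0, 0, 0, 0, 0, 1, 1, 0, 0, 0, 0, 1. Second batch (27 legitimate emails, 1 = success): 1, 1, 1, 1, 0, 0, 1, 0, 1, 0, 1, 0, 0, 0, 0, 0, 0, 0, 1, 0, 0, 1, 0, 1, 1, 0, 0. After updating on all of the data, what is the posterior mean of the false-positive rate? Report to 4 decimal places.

0.3593

The Beta prior is conjugate to a Binomial/Bernoulli likelihood; the update adds successes to α and failures to β.
After batch 1: Beta(10.9+9, 9.1+30) = Beta(19.9, 39.1).
After batch 2: Beta(19.9+11, 39.1+16) = Beta(30.9, 55.1).
Posterior mean = α/(α+β) = 30.9/86.0 = 0.3593.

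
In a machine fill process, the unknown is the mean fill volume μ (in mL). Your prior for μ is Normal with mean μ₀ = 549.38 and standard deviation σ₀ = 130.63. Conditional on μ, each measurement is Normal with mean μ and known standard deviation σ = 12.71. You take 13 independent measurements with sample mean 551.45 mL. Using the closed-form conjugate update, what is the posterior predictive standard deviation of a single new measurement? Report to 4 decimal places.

13.1894

For Normal data with known variance σ², a Normal(μ₀, σ₀²) prior on μ is conjugate. Posterior precision = 1/σ₀² + n/σ²; posterior mean is the precision-weighted average of μ₀ and x̄.
σ₀² = 130.63² = 17064.1969, σ² = 12.71² = 161.5441; σ² + n·σ₀² = 161.5441 + 13·17064.1969 = 221996.1038.
Posterior precision = 1/σ₀² + n/σ² = 1/17064.1969 + 13/161.5441 = (σ² + n·σ₀²)/(σ₀²σ²) = 221996.1038/(17064.1969·161.5441); posterior variance σₙ² = σ₀²σ²/(σ² + n·σ₀²) = 17064.1969·161.5441/221996.1038 = 12.417427.
Predictive variance for one new observation = σₙ² + σ² = 17064.1969·161.5441/221996.1038 + 161.5441 = σ²·(σ₀² + 221996.1038)/221996.1038 = 161.5441·239060.3007/221996.1038 = 173.961527; SD = √(161.5441·239060.3007/221996.1038) = 13.1894.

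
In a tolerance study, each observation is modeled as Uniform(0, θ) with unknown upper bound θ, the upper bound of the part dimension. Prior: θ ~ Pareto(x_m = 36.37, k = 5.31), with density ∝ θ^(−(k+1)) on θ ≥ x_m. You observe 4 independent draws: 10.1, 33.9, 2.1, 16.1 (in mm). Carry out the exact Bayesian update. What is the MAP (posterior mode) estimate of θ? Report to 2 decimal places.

36.37

A Pareto(scale x_m, shape k) prior on the upper bound θ of Uniform(0, θ) is conjugate: posterior is Pareto(max(x_m, max xᵢ), k + n).
Sample maximum = 33.9; prior scale x_m = 36.37 → posterior scale = max = 36.37.
Posterior shape = 5.31 + 4 = 9.31.
The Pareto density is decreasing on [x_m, ∞), so the mode is x_m = 36.37.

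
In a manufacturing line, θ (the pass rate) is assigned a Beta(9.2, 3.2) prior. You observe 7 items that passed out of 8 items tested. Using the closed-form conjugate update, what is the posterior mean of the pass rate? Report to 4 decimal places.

0.7941

The Beta prior is conjugate to a Binomial/Bernoulli likelihood; the update adds successes to α and failures to β.
Posterior: Beta(α+k, β+n−k) = Beta(9.2+7, 3.2+1) = Beta(16.2, 4.2).
Posterior mean = α/(α+β) = 16.2/20.4 = 0.7941.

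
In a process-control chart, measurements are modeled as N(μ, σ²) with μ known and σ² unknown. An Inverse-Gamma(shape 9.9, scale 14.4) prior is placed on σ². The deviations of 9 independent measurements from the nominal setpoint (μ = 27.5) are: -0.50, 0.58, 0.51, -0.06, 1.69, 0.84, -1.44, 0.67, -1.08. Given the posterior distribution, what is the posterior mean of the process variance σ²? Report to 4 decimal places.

With known mean μ and an Inverse-Gamma(α, β) prior on σ², the Normal likelihood is conjugate: posterior is Inv-Gamma(α + n/2, β + Σ(xᵢ−μ)²/2).
Σ(xᵢ−μ)² = (-0.50)² + (0.58)² + (0.51)² + (-0.06)² + (1.69)² + (0.84)² + (-1.44)² + (0.67)² + (-1.08)² = 8.1007.
Posterior: Inv-Gamma(9.9 + 9/2, 14.4 + 8.1007/2) = Inv-Gamma(14.40, 18.45035).
E[σ²|data] = β/(α−1) = 18.45035/13.40 = 1.3769.

1.3769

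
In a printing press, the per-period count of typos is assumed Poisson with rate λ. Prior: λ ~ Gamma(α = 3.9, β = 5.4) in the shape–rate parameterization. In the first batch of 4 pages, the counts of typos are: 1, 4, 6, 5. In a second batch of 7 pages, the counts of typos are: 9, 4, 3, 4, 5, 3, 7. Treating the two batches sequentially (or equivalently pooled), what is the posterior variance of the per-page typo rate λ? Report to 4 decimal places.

With a Gamma(shape α, rate β) prior, the Poisson likelihood is conjugate: the posterior is Gamma(α + ΣXᵢ, β + n).
Batch 1: sum of counts S = 16 over n = 4 pages.
After batch 1: Gamma(α+S, β+n) = Gamma(3.9+16, 5.4+4) = Gamma(19.9, 9.4).
Batch 2: sum of counts S = 35 over n = 7 pages.
After batch 2: Gamma(α+S, β+n) = Gamma(19.9+35, 9.4+7) = Gamma(54.9, 16.4).
Var = α/β² = 54.9/16.4² = 0.2041.

0.2041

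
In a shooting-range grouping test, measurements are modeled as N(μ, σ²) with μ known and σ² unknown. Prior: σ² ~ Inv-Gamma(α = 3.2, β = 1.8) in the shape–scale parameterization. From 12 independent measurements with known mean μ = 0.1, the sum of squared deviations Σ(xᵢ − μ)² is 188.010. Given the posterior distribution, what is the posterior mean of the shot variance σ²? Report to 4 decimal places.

11.6835

With known mean μ and an Inverse-Gamma(α, β) prior on σ², the Normal likelihood is conjugate: posterior is Inv-Gamma(α + n/2, β + Σ(xᵢ−μ)²/2).
Posterior: Inv-Gamma(3.2 + 12/2, 1.8 + 188.010/2) = Inv-Gamma(9.20, 95.8050).
E[σ²|data] = β/(α−1) = 95.8050/8.20 = 11.6835.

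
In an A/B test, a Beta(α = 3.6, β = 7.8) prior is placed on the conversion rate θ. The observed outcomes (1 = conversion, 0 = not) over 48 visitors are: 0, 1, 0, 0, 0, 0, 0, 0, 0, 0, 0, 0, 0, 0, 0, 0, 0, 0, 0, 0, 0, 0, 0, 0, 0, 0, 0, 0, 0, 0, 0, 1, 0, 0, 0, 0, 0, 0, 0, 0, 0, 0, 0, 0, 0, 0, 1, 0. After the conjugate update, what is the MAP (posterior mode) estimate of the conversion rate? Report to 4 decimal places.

The Beta prior is conjugate to a Binomial/Bernoulli likelihood; the update adds successes to α and failures to β.
Posterior: Beta(α+k, β+n−k) = Beta(3.6+3, 7.8+45) = Beta(6.6, 52.8).
Mode of Beta(a,b) for a,b>1 is (a−1)/(a+b−2) = 5.6/57.4 = 0.0976.

0.0976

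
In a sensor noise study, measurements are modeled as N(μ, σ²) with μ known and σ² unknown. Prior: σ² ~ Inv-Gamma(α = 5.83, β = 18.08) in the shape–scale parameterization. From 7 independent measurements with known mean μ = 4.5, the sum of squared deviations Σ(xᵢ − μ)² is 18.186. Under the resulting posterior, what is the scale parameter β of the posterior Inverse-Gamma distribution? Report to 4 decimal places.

27.1730

With known mean μ and an Inverse-Gamma(α, β) prior on σ², the Normal likelihood is conjugate: posterior is Inv-Gamma(α + n/2, β + Σ(xᵢ−μ)²/2).
Posterior: Inv-Gamma(5.83 + 7/2, 18.08 + 18.186/2) = Inv-Gamma(9.33, 27.1730).
Posterior β = 27.1730.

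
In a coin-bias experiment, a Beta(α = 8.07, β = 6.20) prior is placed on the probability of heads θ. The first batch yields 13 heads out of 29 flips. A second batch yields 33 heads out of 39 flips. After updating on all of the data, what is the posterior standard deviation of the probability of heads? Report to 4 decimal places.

The Beta prior is conjugate to a Binomial/Bernoulli likelihood; the update adds successes to α and failures to β.
After batch 1: Beta(8.07+13, 6.20+16) = Beta(21.07, 22.20).
After batch 2: Beta(21.07+33, 22.20+6) = Beta(54.07, 28.20).
Var = αβ/((α+β)²(α+β+1)) = 54.07·28.20/(82.27²·83.27) = 0.00270542; SD = √0.00270542 = 0.0520.

0.0520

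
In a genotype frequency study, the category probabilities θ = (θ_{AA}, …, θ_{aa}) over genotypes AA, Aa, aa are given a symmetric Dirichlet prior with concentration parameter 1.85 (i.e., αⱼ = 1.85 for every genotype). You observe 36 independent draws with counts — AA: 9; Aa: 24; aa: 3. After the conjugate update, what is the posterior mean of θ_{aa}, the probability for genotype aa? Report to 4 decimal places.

0.1167

The Dirichlet prior is conjugate to the Multinomial likelihood: each posterior αⱼ = prior αⱼ + observed count nⱼ.
Posterior concentration: (10.85, 25.85, 4.85), total = 41.55.
E[θ_{aa}|data] = α_{aa}/Σα = 4.85/41.55 = 0.1167.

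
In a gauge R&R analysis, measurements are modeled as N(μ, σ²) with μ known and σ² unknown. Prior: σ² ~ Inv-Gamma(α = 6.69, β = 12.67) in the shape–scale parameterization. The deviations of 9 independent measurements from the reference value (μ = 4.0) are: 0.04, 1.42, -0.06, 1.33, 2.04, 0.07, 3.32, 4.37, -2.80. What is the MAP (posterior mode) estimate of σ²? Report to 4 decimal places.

2.9227

With known mean μ and an Inverse-Gamma(α, β) prior on σ², the Normal likelihood is conjugate: posterior is Inv-Gamma(α + n/2, β + Σ(xᵢ−μ)²/2).
Σ(xᵢ−μ)² = (0.04)² + (1.42)² + (-0.06)² + (1.33)² + (2.04)² + (0.07)² + (3.32)² + (4.37)² + (-2.80)² = 45.9163.
Posterior: Inv-Gamma(6.69 + 9/2, 12.67 + 45.9163/2) = Inv-Gamma(11.19, 35.62815).
Mode = β/(α+1) = 35.62815/12.19 = 2.9227.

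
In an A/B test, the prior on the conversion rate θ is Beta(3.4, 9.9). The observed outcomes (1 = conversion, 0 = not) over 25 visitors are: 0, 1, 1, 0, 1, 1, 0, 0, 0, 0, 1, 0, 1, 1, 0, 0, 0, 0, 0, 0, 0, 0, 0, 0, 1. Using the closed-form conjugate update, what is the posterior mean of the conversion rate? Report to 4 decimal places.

0.2977

The Beta prior is conjugate to a Binomial/Bernoulli likelihood; the update adds successes to α and failures to β.
Posterior: Beta(α+k, β+n−k) = Beta(3.4+8, 9.9+17) = Beta(11.4, 26.9).
Posterior mean = α/(α+β) = 11.4/38.3 = 0.2977.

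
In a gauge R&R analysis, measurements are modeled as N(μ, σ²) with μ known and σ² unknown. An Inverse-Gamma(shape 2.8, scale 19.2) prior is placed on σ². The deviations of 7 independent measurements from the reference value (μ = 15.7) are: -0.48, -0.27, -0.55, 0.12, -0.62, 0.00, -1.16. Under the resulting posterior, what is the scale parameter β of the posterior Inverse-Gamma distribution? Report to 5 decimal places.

20.37510

With known mean μ and an Inverse-Gamma(α, β) prior on σ², the Normal likelihood is conjugate: posterior is Inv-Gamma(α + n/2, β + Σ(xᵢ−μ)²/2).
Σ(xᵢ−μ)² = (-0.48)² + (-0.27)² + (-0.55)² + (0.12)² + (-0.62)² + (0.00)² + (-1.16)² = 2.3502.
Posterior: Inv-Gamma(2.8 + 7/2, 19.2 + 2.3502/2) = Inv-Gamma(6.30, 20.37510).
Posterior β = 20.37510.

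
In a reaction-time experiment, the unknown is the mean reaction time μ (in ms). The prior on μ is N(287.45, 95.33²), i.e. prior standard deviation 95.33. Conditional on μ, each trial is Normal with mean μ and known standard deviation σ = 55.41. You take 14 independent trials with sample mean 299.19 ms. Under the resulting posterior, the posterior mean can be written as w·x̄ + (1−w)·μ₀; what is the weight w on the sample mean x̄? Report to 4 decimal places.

For Normal data with known variance σ², a Normal(μ₀, σ₀²) prior on μ is conjugate. Posterior precision = 1/σ₀² + n/σ²; posterior mean is the precision-weighted average of μ₀ and x̄.
σ₀² = 95.33² = 9087.8089, σ² = 55.41² = 3070.2681. Prior precision 1/σ₀² = 1/9087.8089; data precision n/σ² = 14/3070.2681.
w = (n/σ²)/(1/σ₀² + n/σ²) = n·σ₀²/(σ² + n·σ₀²) = 14·9087.8089/(3070.2681 + 14·9087.8089) = 127229.3246/130299.5927 = 0.9764.

0.9764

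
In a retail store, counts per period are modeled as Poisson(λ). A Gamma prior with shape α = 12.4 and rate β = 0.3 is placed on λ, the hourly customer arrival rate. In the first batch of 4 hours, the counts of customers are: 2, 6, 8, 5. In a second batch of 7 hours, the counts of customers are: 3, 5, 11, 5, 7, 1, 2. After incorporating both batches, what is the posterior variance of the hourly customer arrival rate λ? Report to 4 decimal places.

0.5278

With a Gamma(shape α, rate β) prior, the Poisson likelihood is conjugate: the posterior is Gamma(α + ΣXᵢ, β + n).
Batch 1: sum of counts S = 21 over n = 4 hours.
After batch 1: Gamma(α+S, β+n) = Gamma(12.4+21, 0.3+4) = Gamma(33.4, 4.3).
Batch 2: sum of counts S = 34 over n = 7 hours.
After batch 2: Gamma(α+S, β+n) = Gamma(33.4+34, 4.3+7) = Gamma(67.4, 11.3).
Var = α/β² = 67.4/11.3² = 0.5278.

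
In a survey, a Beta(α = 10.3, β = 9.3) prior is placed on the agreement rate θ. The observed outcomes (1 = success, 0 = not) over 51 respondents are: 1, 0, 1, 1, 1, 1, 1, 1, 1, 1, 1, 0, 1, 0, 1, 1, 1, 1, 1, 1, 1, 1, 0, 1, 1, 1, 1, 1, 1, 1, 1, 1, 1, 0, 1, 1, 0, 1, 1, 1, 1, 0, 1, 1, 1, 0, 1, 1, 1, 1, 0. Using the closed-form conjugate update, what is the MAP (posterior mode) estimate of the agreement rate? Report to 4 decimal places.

The Beta prior is conjugate to a Binomial/Bernoulli likelihood; the update adds successes to α and failures to β.
Posterior: Beta(α+k, β+n−k) = Beta(10.3+42, 9.3+9) = Beta(52.3, 18.3).
Mode of Beta(a,b) for a,b>1 is (a−1)/(a+b−2) = 51.3/68.6 = 0.7478.

0.7478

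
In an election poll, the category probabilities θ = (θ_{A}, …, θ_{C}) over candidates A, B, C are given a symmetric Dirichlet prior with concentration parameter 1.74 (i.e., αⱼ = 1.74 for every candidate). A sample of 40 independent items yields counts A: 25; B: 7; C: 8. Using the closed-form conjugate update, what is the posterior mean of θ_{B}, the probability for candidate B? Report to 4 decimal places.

0.1933

The Dirichlet prior is conjugate to the Multinomial likelihood: each posterior αⱼ = prior αⱼ + observed count nⱼ.
Posterior concentration: (26.74, 8.74, 9.74), total = 45.22.
E[θ_{B}|data] = α_{B}/Σα = 8.74/45.22 = 0.1933.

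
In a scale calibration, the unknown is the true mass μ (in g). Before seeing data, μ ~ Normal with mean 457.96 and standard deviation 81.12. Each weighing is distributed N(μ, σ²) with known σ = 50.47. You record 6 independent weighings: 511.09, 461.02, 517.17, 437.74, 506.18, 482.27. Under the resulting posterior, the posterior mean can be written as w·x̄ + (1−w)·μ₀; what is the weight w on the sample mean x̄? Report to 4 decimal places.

0.9394

For Normal data with known variance σ², a Normal(μ₀, σ₀²) prior on μ is conjugate. Posterior precision = 1/σ₀² + n/σ²; posterior mean is the precision-weighted average of μ₀ and x̄.
σ₀² = 81.12² = 6580.4544, σ² = 50.47² = 2547.2209. Prior precision 1/σ₀² = 1/6580.4544; data precision n/σ² = 6/2547.2209.
w = (n/σ²)/(1/σ₀² + n/σ²) = n·σ₀²/(σ² + n·σ₀²) = 6·6580.4544/(2547.2209 + 6·6580.4544) = 39482.7264/42029.9473 = 0.9394.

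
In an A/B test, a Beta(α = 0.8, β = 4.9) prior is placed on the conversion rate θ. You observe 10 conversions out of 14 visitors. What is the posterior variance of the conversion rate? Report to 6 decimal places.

The Beta prior is conjugate to a Binomial/Bernoulli likelihood; the update adds successes to α and failures to β.
Posterior: Beta(α+k, β+n−k) = Beta(0.8+10, 4.9+4) = Beta(10.8, 8.9).
Var = αβ/((α+β)²(α+β+1)) = 10.8·8.9/(19.7²·20.7) = 0.011965.

0.011965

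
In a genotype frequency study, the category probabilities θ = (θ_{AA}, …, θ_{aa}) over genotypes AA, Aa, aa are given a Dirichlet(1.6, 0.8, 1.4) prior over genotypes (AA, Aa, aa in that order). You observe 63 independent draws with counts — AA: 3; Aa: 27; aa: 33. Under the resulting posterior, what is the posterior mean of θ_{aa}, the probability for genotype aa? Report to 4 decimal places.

0.5150

The Dirichlet prior is conjugate to the Multinomial likelihood: each posterior αⱼ = prior αⱼ + observed count nⱼ.
Posterior concentration: (4.6, 27.8, 34.4), total = 66.8.
E[θ_{aa}|data] = α_{aa}/Σα = 34.4/66.8 = 0.5150.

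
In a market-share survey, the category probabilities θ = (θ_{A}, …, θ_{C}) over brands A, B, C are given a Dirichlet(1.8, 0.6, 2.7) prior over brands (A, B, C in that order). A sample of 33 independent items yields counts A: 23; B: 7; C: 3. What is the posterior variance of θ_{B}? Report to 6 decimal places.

The Dirichlet prior is conjugate to the Multinomial likelihood: each posterior αⱼ = prior αⱼ + observed count nⱼ.
Posterior concentration: (24.8, 7.6, 5.7), total = 38.1.
Var[θ_j] = α_j(Σα−α_j)/((Σα)²(Σα+1)) = 7.6·30.5/(38.1²·39.1) = 0.004084.

0.004084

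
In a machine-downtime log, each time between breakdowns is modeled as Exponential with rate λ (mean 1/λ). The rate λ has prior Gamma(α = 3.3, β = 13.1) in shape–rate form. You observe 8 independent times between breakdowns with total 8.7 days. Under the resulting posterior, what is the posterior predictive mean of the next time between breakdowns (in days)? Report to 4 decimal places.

With a Gamma(shape α, rate β) prior on the exponential rate λ, the posterior after n observations with total T = Σxᵢ is Gamma(α+n, β+T).
Posterior: Gamma(3.3+8, 13.1+8.7) = Gamma(11.3, 21.8).
The predictive distribution for the next observation is Lomax; its mean is β/(α−1) = 21.8/10.3 = 2.1165.

2.1165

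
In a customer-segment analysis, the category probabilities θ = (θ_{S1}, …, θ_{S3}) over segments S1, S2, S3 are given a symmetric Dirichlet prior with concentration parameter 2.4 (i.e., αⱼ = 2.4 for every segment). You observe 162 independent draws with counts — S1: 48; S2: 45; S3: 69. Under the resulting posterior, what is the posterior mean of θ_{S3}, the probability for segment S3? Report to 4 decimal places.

0.4220

The Dirichlet prior is conjugate to the Multinomial likelihood: each posterior αⱼ = prior αⱼ + observed count nⱼ.
Posterior concentration: (50.4, 47.4, 71.4), total = 169.2.
E[θ_{S3}|data] = α_{S3}/Σα = 71.4/169.2 = 0.4220.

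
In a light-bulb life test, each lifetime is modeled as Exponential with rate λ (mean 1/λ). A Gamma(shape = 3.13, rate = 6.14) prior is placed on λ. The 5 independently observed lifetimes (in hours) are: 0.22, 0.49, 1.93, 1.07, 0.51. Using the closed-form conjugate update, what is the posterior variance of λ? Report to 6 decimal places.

With a Gamma(shape α, rate β) prior on the exponential rate λ, the posterior after n observations with total T = Σxᵢ is Gamma(α+n, β+T).
Sum of observations T = 4.22 hours; n = 5.
Posterior: Gamma(3.13+5, 6.14+4.22) = Gamma(8.13, 10.36).
Var = α/β² = 0.075748.

0.075748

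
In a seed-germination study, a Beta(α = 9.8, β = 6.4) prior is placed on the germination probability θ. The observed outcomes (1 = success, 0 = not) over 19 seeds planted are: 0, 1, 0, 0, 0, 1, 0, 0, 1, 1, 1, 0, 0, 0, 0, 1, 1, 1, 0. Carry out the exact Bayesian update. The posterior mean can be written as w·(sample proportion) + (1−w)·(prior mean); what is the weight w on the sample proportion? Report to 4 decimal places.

The Beta prior is conjugate to a Binomial/Bernoulli likelihood; the update adds successes to α and failures to β.
Posterior mean = (α₀+k)/(α₀+β₀+n) = [n/(α₀+β₀+n)]·(k/n) + [(α₀+β₀)/(α₀+β₀+n)]·α₀/(α₀+β₀), so only n and the prior enter the weight.
The weight on the data is w = n/(α₀+β₀+n) = 19/(9.8+6.4+19) = 19/35.2 = 0.5398.

0.5398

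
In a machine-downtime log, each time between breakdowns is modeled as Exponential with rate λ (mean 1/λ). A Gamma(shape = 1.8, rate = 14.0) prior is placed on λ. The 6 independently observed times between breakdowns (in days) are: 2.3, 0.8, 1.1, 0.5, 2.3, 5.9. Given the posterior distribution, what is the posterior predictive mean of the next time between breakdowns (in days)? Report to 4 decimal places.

With a Gamma(shape α, rate β) prior on the exponential rate λ, the posterior after n observations with total T = Σxᵢ is Gamma(α+n, β+T).
Sum of observations T = 12.9 days; n = 6.
Posterior: Gamma(1.8+6, 14.0+12.9) = Gamma(7.8, 26.9).
The predictive distribution for the next observation is Lomax; its mean is β/(α−1) = 26.9/6.8 = 3.9559.

3.9559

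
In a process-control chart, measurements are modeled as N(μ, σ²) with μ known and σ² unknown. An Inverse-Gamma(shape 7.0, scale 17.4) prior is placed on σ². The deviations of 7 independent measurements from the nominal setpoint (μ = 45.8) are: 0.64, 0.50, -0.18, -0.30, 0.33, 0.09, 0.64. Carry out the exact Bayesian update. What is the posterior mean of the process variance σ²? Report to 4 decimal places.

1.9005

With known mean μ and an Inverse-Gamma(α, β) prior on σ², the Normal likelihood is conjugate: posterior is Inv-Gamma(α + n/2, β + Σ(xᵢ−μ)²/2).
Σ(xᵢ−μ)² = (0.64)² + (0.50)² + (-0.18)² + (-0.30)² + (0.33)² + (0.09)² + (0.64)² = 1.3086.
Posterior: Inv-Gamma(7.0 + 7/2, 17.4 + 1.3086/2) = Inv-Gamma(10.50, 18.05430).
E[σ²|data] = β/(α−1) = 18.05430/9.50 = 1.9005.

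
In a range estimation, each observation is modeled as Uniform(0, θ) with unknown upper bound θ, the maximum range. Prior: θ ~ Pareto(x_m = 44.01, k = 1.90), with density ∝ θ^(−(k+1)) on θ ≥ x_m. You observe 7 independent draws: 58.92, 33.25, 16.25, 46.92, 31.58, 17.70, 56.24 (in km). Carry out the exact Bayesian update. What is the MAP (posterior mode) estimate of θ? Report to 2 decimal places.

A Pareto(scale x_m, shape k) prior on the upper bound θ of Uniform(0, θ) is conjugate: posterior is Pareto(max(x_m, max xᵢ), k + n).
Sample maximum = 58.92; prior scale x_m = 44.01 → posterior scale = max = 58.92.
Posterior shape = 1.90 + 7 = 8.90.
The Pareto density is decreasing on [x_m, ∞), so the mode is x_m = 58.92.

58.92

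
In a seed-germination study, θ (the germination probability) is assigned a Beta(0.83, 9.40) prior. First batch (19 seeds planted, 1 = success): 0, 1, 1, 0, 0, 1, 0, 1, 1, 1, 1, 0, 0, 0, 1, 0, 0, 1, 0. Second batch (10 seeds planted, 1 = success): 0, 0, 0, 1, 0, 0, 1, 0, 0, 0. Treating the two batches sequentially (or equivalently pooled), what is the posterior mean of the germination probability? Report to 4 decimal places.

0.3016

The Beta prior is conjugate to a Binomial/Bernoulli likelihood; the update adds successes to α and failures to β.
After batch 1: Beta(0.83+9, 9.40+10) = Beta(9.83, 19.40).
After batch 2: Beta(9.83+2, 19.40+8) = Beta(11.83, 27.40).
Posterior mean = α/(α+β) = 11.83/39.23 = 0.3016.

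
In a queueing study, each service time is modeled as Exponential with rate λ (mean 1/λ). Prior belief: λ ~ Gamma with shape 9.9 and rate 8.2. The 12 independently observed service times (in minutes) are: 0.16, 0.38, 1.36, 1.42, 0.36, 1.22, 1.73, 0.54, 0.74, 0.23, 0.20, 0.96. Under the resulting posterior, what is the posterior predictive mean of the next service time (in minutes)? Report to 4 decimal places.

0.8373

With a Gamma(shape α, rate β) prior on the exponential rate λ, the posterior after n observations with total T = Σxᵢ is Gamma(α+n, β+T).
Sum of observations T = 9.30 minutes; n = 12.
Posterior: Gamma(9.9+12, 8.2+9.30) = Gamma(21.9, 17.50).
The predictive distribution for the next observation is Lomax; its mean is β/(α−1) = 17.50/20.9 = 0.8373.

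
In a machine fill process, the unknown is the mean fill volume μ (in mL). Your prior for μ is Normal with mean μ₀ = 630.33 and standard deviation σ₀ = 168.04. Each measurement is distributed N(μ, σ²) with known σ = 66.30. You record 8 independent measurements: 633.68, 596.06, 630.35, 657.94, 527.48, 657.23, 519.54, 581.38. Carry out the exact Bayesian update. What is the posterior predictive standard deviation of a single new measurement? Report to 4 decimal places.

For Normal data with known variance σ², a Normal(μ₀, σ₀²) prior on μ is conjugate. Posterior precision = 1/σ₀² + n/σ²; posterior mean is the precision-weighted average of μ₀ and x̄.
σ₀² = 168.04² = 28237.4416, σ² = 66.30² = 4395.69; σ² + n·σ₀² = 4395.69 + 8·28237.4416 = 230295.2228.
Posterior precision = 1/σ₀² + n/σ² = 1/28237.4416 + 8/4395.69 = (σ² + n·σ₀²)/(σ₀²σ²) = 230295.2228/(28237.4416·4395.69); posterior variance σₙ² = σ₀²σ²/(σ² + n·σ₀²) = 28237.4416·4395.69/230295.2228 = 538.973576.
Predictive variance for one new observation = σₙ² + σ² = 28237.4416·4395.69/230295.2228 + 4395.69 = σ²·(σ₀² + 230295.2228)/230295.2228 = 4395.69·258532.6644/230295.2228 = 4934.663576; SD = √(4395.69·258532.6644/230295.2228) = 70.2472.

70.2472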